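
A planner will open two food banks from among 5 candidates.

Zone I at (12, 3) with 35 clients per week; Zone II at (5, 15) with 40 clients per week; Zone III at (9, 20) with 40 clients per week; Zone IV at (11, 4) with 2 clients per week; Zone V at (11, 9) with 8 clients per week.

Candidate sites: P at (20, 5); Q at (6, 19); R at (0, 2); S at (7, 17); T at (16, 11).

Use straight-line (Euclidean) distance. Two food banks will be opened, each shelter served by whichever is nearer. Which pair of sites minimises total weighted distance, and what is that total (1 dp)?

Evaluate every pair (each demand assigned to the nearer of the two):
  {S, T}: total = 630.7
  {P, S}: total = 635.6
  {Q, T}: total = 664.8
  {P, Q}: total = 676.9
  {R, S}: total = 772.7
  {Q, R}: total = 824.7
  {Q, S}: total = 858.7
  {P, T}: total = 1273.2
  {R, T}: total = 1297.6
  {P, R}: total = 1686.7
Best pair: {S, T} with total 630.7.

{S, T}, total 630.7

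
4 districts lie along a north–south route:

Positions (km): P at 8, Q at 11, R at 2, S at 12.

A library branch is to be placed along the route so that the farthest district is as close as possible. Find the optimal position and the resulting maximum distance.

location 7, max distance 5

The 1-center on a line is the midpoint of the two extreme points: leftmost at 2, rightmost at 12.
Optimal location = (2 + 12)/2 = 7; maximum distance = (12 − 2)/2 = 5.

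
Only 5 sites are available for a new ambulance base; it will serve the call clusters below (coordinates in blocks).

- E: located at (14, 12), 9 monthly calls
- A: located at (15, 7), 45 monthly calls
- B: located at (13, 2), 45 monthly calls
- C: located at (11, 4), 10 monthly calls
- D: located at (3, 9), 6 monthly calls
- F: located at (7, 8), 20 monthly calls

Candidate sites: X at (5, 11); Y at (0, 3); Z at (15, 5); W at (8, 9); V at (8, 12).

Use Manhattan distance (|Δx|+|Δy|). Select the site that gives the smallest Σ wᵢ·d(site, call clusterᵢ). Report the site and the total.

Z, total 753 blocks

Total weighted distance at each candidate:
  X (5, 11): total = 1739
  Y (0, 3): total = 2106
  Z (15, 5): total = 753
  W (8, 9): total = 1176
  V (8, 12): total = 1527
Minimum is at Z with total 753 blocks.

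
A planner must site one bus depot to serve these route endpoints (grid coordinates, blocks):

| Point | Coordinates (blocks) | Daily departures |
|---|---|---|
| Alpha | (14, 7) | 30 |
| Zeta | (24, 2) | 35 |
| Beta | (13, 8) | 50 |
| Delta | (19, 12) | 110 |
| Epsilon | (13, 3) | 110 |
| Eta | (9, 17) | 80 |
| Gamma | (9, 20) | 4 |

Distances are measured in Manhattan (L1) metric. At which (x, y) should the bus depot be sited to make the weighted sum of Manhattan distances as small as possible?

Manhattan distance separates: Σwᵢ(|x−xᵢ|+|y−yᵢ|) = Σwᵢ|x−xᵢ| + Σwᵢ|y−yᵢ|, so x and y are optimised independently as 1-D weighted medians.
Total weight W = 419; half = 209.5.
x-coordinate, sorted with cumulative weight:
  x=9 (Eta, w=80) cum 80
  x=9 (Gamma, w=4) cum 84
  x=13 (Beta, w=50) cum 134
  x=13 (Epsilon, w=110) cum 244  ← median
  x=14 (Alpha, w=30) cum 274
  x=19 (Delta, w=110) cum 384
  x=24 (Zeta, w=35) cum 419
⇒ x* = 13
y-coordinate, sorted with cumulative weight:
  y=2 (Zeta, w=35) cum 35
  y=3 (Epsilon, w=110) cum 145
  y=7 (Alpha, w=30) cum 175
  y=8 (Beta, w=50) cum 225  ← median
  y=12 (Delta, w=110) cum 335
  y=17 (Eta, w=80) cum 415
  y=20 (Gamma, w=4) cum 419
⇒ y* = 8

(13, 8)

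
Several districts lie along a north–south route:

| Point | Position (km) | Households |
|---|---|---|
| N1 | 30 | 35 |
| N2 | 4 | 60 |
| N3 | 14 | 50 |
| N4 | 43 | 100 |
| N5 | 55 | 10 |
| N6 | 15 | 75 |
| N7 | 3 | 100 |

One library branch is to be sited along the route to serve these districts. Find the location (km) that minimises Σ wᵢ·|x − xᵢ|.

For a sum of weighted absolute distances on a line, the optimum is the weighted median (not the mean). Total weight W = 430; half-weight = 215.
Sort by position and accumulate weight:
  km 3 (N7, w=100) → cum 100
  km 4 (N2, w=60) → cum 160
  km 14 (N3, w=50) → cum 210
  km 15 (N6, w=75) → cum 285  ≥ 215 → median here
  km 30 (N1, w=35) → cum 320
  km 43 (N4, w=100) → cum 420
  km 55 (N5, w=10) → cum 430
Optimal location: km 15.

x = 15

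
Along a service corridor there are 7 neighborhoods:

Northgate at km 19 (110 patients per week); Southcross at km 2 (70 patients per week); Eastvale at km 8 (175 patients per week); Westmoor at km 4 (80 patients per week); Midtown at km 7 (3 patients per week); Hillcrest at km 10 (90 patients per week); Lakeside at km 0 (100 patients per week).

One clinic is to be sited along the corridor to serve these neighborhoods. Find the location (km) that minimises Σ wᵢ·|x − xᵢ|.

For a sum of weighted absolute distances on a line, the optimum is the weighted median (not the mean). Total weight W = 628; half-weight = 314.
Sort by position and accumulate weight:
  km 0 (Lakeside, w=100) → cum 100
  km 2 (Southcross, w=70) → cum 170
  km 4 (Westmoor, w=80) → cum 250
  km 7 (Midtown, w=3) → cum 253
  km 8 (Eastvale, w=175) → cum 428  ≥ 314 → median here
  km 10 (Hillcrest, w=90) → cum 518
  km 19 (Northgate, w=110) → cum 628
Optimal location: km 8.

x = 8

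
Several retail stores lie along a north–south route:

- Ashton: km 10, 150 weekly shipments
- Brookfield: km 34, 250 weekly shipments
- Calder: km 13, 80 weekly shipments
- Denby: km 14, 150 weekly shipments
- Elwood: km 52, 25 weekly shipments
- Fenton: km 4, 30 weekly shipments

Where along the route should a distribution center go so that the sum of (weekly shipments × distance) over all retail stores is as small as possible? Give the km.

For a sum of weighted absolute distances on a line, the optimum is the weighted median (not the mean). Total weight W = 685; half-weight = 342.5.
Sort by position and accumulate weight:
  km 4 (Fenton, w=30) → cum 30
  km 10 (Ashton, w=150) → cum 180
  km 13 (Calder, w=80) → cum 260
  km 14 (Denby, w=150) → cum 410  ≥ 342.5 → median here
  km 34 (Brookfield, w=250) → cum 660
  km 52 (Elwood, w=25) → cum 685
Optimal location: km 14.

x = 14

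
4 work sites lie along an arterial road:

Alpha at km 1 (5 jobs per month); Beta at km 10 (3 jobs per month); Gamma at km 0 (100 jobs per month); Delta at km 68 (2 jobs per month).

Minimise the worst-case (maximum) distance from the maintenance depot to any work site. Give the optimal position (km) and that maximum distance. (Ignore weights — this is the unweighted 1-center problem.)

location 34, max distance 34

The 1-center on a line is the midpoint of the two extreme points: leftmost at 0, rightmost at 68.
Optimal location = (0 + 68)/2 = 34; maximum distance = (68 − 0)/2 = 34.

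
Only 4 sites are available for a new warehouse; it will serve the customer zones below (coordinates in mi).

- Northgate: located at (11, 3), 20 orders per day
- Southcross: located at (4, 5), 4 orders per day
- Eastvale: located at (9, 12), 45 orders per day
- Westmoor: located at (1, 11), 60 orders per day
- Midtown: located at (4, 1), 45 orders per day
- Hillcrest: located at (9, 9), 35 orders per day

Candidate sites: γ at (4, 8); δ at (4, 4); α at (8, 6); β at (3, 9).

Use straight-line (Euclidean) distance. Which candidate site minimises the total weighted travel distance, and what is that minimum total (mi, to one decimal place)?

Total weighted distance at each candidate:
  γ (4, 8): total = 1220.2
  δ (4, 4): total = 1409.4
  α (8, 6): total = 1290.0
  β (3, 9): total = 1260.9
Minimum is at γ with total 1220.2 mi.

γ, total 1220.2 mi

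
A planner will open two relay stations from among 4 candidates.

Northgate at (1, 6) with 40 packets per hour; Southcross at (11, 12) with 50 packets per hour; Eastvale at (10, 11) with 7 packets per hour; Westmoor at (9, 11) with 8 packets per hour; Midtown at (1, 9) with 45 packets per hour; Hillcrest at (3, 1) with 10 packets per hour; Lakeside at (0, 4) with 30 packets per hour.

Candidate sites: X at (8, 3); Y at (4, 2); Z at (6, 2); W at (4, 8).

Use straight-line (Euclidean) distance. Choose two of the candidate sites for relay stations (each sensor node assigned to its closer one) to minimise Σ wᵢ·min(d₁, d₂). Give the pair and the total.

{Y, W}, total 931.5

Evaluate every pair (each demand assigned to the nearer of the two):
  {Y, W}: total = 931.5
  {Z, W}: total = 984.6
  {X, W}: total = 1006.8
  {X, Y}: total = 1287.6
  {Y, Z}: total = 1394.9
  {X, Z}: total = 1461.2
Best pair: {Y, W} with total 931.5.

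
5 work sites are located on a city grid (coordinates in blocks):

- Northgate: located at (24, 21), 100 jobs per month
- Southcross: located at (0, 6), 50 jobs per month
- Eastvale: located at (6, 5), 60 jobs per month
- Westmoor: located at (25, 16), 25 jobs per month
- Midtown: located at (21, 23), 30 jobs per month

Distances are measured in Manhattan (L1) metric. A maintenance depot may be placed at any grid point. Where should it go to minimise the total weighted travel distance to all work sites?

(21, 16)

Manhattan distance separates: Σwᵢ(|x−xᵢ|+|y−yᵢ|) = Σwᵢ|x−xᵢ| + Σwᵢ|y−yᵢ|, so x and y are optimised independently as 1-D weighted medians.
Total weight W = 265; half = 132.5.
x-coordinate, sorted with cumulative weight:
  x=0 (Southcross, w=50) cum 50
  x=6 (Eastvale, w=60) cum 110
  x=21 (Midtown, w=30) cum 140  ← median
  x=24 (Northgate, w=100) cum 240
  x=25 (Westmoor, w=25) cum 265
⇒ x* = 21
y-coordinate, sorted with cumulative weight:
  y=5 (Eastvale, w=60) cum 60
  y=6 (Southcross, w=50) cum 110
  y=16 (Westmoor, w=25) cum 135  ← median
  y=21 (Northgate, w=100) cum 235
  y=23 (Midtown, w=30) cum 265
⇒ y* = 16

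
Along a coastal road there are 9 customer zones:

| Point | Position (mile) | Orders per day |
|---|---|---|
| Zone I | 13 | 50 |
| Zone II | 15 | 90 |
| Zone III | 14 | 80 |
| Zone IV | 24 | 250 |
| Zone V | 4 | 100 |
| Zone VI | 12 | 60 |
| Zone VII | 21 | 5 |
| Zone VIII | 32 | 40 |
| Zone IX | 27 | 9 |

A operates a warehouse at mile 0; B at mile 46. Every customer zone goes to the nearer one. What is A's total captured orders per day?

The indifferent point is the midpoint (0+46)/2 = 23; customer zones left of it (closer to A at 0) go to A, those right go to B.
  Zone V at 4 (w=100) → A
  Zone VI at 12 (w=60) → A
  Zone I at 13 (w=50) → A
  Zone III at 14 (w=80) → A
  Zone II at 15 (w=90) → A
  Zone VII at 21 (w=5) → A
  Zone IV at 24 (w=250) → B
  Zone IX at 27 (w=9) → B
  Zone VIII at 32 (w=40) → B
A captures 385; B captures 299.

385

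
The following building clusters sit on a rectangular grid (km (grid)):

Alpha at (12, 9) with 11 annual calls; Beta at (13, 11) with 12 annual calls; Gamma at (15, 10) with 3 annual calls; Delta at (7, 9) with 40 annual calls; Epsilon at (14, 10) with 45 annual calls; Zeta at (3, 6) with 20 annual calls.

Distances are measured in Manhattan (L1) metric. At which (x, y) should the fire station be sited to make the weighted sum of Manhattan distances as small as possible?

(12, 9)

Manhattan distance separates: Σwᵢ(|x−xᵢ|+|y−yᵢ|) = Σwᵢ|x−xᵢ| + Σwᵢ|y−yᵢ|, so x and y are optimised independently as 1-D weighted medians.
Total weight W = 131; half = 65.5.
x-coordinate, sorted with cumulative weight:
  x=3 (Zeta, w=20) cum 20
  x=7 (Delta, w=40) cum 60
  x=12 (Alpha, w=11) cum 71  ← median
  x=13 (Beta, w=12) cum 83
  x=14 (Epsilon, w=45) cum 128
  x=15 (Gamma, w=3) cum 131
⇒ x* = 12
y-coordinate, sorted with cumulative weight:
  y=6 (Zeta, w=20) cum 20
  y=9 (Alpha, w=11) cum 31
  y=9 (Delta, w=40) cum 71  ← median
  y=10 (Gamma, w=3) cum 74
  y=10 (Epsilon, w=45) cum 119
  y=11 (Beta, w=12) cum 131
⇒ y* = 9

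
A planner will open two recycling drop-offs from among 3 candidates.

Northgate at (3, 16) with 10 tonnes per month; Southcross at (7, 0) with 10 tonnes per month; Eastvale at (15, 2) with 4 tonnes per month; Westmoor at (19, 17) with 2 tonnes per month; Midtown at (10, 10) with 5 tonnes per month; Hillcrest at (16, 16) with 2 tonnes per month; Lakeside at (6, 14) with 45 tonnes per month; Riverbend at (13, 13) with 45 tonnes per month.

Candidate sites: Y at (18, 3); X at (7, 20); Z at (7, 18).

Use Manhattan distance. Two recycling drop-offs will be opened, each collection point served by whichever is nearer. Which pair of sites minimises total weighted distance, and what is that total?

{Y, Z}, total 1039

Evaluate every pair (each demand assigned to the nearer of the two):
  {Y, Z}: total = 1039
  {X, Z}: total = 1159
  {Y, X}: total = 1257
Best pair: {Y, Z} with total 1039.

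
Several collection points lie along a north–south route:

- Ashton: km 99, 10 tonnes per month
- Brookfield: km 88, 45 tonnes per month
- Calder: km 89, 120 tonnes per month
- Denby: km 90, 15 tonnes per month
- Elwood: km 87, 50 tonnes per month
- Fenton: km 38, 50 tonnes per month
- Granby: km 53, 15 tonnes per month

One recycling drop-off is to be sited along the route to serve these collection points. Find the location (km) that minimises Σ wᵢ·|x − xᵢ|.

For a sum of weighted absolute distances on a line, the optimum is the weighted median (not the mean). Total weight W = 305; half-weight = 152.5.
Sort by position and accumulate weight:
  km 38 (Fenton, w=50) → cum 50
  km 53 (Granby, w=15) → cum 65
  km 87 (Elwood, w=50) → cum 115
  km 88 (Brookfield, w=45) → cum 160  ≥ 152.5 → median here
  km 89 (Calder, w=120) → cum 280
  km 90 (Denby, w=15) → cum 295
  km 99 (Ashton, w=10) → cum 305
Optimal location: km 88.

x = 88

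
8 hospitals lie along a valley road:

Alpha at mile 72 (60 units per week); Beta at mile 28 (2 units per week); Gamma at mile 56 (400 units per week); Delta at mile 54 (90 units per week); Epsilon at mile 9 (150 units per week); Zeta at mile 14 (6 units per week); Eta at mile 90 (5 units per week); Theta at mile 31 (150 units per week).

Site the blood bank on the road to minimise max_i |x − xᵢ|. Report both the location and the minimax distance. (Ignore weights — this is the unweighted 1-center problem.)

location 49.5, max distance 40.5

The 1-center on a line is the midpoint of the two extreme points: leftmost at 9, rightmost at 90.
Optimal location = (9 + 90)/2 = 49.5; maximum distance = (90 − 9)/2 = 40.5.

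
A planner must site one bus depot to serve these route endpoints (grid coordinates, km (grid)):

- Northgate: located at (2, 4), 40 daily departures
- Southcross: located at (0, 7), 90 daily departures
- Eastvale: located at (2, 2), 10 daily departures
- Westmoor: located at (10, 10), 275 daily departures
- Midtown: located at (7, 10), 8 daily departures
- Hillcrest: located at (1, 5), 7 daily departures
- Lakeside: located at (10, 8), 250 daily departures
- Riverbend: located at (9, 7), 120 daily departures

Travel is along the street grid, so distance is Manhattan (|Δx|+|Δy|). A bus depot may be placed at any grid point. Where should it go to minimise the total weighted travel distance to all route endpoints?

Manhattan distance separates: Σwᵢ(|x−xᵢ|+|y−yᵢ|) = Σwᵢ|x−xᵢ| + Σwᵢ|y−yᵢ|, so x and y are optimised independently as 1-D weighted medians.
Total weight W = 800; half = 400.
x-coordinate, sorted with cumulative weight:
  x=0 (Southcross, w=90) cum 90
  x=1 (Hillcrest, w=7) cum 97
  x=2 (Northgate, w=40) cum 137
  x=2 (Eastvale, w=10) cum 147
  x=7 (Midtown, w=8) cum 155
  x=9 (Riverbend, w=120) cum 275
  x=10 (Westmoor, w=275) cum 550  ← median
  x=10 (Lakeside, w=250) cum 800
⇒ x* = 10
y-coordinate, sorted with cumulative weight:
  y=2 (Eastvale, w=10) cum 10
  y=4 (Northgate, w=40) cum 50
  y=5 (Hillcrest, w=7) cum 57
  y=7 (Southcross, w=90) cum 147
  y=7 (Riverbend, w=120) cum 267
  y=8 (Lakeside, w=250) cum 517  ← median
  y=10 (Westmoor, w=275) cum 792
  y=10 (Midtown, w=8) cum 800
⇒ y* = 8

(10, 8)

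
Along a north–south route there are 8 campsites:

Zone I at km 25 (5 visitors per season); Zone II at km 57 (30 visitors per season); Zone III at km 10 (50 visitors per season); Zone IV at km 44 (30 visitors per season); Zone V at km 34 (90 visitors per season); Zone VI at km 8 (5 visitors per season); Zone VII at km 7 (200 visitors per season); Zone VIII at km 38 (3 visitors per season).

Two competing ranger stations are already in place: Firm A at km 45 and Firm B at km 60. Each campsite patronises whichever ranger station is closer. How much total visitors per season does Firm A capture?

The indifferent point is the midpoint (45+60)/2 = 52.5; campsites left of it (closer to Firm A at 45) go to Firm A, those right go to Firm B.
  Zone VII at 7 (w=200) → Firm A
  Zone VI at 8 (w=5) → Firm A
  Zone III at 10 (w=50) → Firm A
  Zone I at 25 (w=5) → Firm A
  Zone V at 34 (w=90) → Firm A
  Zone VIII at 38 (w=3) → Firm A
  Zone IV at 44 (w=30) → Firm A
  Zone II at 57 (w=30) → Firm B
Firm A captures 383; Firm B captures 30.

383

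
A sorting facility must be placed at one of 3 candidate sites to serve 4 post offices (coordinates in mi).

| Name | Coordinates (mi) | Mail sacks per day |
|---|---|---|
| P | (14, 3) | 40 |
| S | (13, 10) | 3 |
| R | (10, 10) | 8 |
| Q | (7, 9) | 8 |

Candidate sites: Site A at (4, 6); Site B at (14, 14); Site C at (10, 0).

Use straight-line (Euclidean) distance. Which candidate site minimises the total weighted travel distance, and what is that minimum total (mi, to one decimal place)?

Total weighted distance at each candidate:
  Site A (4, 6): total = 538.8
  Site B (14, 14): total = 566.4
  Site C (10, 0): total = 387.2
Minimum is at Site C with total 387.2 mi.

Site C, total 387.2 mi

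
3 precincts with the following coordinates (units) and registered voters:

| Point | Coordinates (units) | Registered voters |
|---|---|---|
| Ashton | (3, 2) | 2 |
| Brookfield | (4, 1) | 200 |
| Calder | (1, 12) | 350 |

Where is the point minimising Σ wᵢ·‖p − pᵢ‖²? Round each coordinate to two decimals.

(2.09, 7.98)

The minimiser of Σwᵢ‖p−pᵢ‖² is the weighted centroid p* = (Σwᵢpᵢ)/(Σwᵢ).
Σwᵢ = 552.
Σwᵢxᵢ = 2·3 + 200·4 + 350·1 = 1156.
Σwᵢyᵢ = 2·2 + 200·1 + 350·12 = 4404.
x* = 1156/552 = 2.09, y* = 4404/552 = 7.98.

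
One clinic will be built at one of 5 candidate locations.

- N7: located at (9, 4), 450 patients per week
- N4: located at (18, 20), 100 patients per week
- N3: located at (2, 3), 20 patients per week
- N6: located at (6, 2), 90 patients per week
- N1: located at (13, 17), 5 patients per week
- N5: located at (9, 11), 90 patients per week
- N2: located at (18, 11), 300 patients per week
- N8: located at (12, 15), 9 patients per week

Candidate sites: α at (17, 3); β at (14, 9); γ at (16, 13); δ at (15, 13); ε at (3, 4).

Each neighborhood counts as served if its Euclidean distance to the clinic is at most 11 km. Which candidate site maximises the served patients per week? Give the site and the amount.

δ, covering 954

Coverage radius r = 11 km; a point is covered iff (Δx)²+(Δy)² ≤ 11² = 121.
  α (17, 3): covers {N7, N2} → 750
  β (14, 9): covers {N7, N6, N1, N5, N2, N8} → 944
  γ (16, 13): covers {N4, N1, N5, N2, N8} → 504
  δ (15, 13): covers {N7, N4, N1, N5, N2, N8} → 954
  ε (3, 4): covers {N7, N3, N6, N5} → 650
Maximum coverage at δ: 954 patients per week.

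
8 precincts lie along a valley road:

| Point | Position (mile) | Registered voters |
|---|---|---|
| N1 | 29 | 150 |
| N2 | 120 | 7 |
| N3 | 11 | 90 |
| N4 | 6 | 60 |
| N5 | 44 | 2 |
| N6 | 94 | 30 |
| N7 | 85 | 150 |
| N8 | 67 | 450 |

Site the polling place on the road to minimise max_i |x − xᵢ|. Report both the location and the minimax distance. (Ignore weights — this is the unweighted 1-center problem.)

The 1-center on a line is the midpoint of the two extreme points: leftmost at 6, rightmost at 120.
Optimal location = (6 + 120)/2 = 63; maximum distance = (120 − 6)/2 = 57.

location 63, max distance 57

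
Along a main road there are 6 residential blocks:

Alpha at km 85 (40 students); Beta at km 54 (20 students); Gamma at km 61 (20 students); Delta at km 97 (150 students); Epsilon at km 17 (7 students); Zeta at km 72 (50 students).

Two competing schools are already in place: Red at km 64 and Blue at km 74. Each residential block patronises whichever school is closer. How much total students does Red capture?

47

The indifferent point is the midpoint (64+74)/2 = 69; residential blocks left of it (closer to Red at 64) go to Red, those right go to Blue.
  Epsilon at 17 (w=7) → Red
  Beta at 54 (w=20) → Red
  Gamma at 61 (w=20) → Red
  Zeta at 72 (w=50) → Blue
  Alpha at 85 (w=40) → Blue
  Delta at 97 (w=150) → Blue
Red captures 47; Blue captures 240.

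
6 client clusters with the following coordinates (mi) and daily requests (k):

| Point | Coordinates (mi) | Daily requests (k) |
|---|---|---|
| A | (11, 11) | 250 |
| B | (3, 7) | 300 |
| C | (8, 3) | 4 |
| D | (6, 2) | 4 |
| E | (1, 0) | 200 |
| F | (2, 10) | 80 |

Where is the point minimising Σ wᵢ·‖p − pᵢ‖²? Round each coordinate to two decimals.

(4.85, 6.77)

The minimiser of Σwᵢ‖p−pᵢ‖² is the weighted centroid p* = (Σwᵢpᵢ)/(Σwᵢ).
Σwᵢ = 838.
Σwᵢxᵢ = 250·11 + 300·3 + 4·8 + 4·6 + 200·1 + 80·2 = 4066.
Σwᵢyᵢ = 250·11 + 300·7 + 4·3 + 4·2 + 200·0 + 80·10 = 5670.
x* = 4066/838 = 4.85, y* = 5670/838 = 6.77.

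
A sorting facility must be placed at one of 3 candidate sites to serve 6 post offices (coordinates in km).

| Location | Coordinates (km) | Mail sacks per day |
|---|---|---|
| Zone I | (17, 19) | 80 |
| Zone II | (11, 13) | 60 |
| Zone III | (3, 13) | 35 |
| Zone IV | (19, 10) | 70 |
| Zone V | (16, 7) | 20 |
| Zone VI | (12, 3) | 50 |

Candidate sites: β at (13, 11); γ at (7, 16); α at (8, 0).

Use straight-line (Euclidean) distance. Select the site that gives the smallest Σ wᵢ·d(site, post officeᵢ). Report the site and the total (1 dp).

β, total 2171.1 km

Total weighted distance at each candidate:
  β (13, 11): total = 2171.1
  γ (7, 16): total = 3200.4
  α (8, 0): total = 4473.1
Minimum is at β with total 2171.1 km.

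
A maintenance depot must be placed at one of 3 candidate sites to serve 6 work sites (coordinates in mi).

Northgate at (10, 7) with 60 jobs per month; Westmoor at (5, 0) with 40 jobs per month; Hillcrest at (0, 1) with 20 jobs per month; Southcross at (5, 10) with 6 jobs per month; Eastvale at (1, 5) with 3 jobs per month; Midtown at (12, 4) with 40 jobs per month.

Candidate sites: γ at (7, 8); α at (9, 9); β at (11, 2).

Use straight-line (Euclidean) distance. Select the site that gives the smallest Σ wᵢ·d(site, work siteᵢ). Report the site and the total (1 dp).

β, total 960.6 mi

Total weighted distance at each candidate:
  γ (7, 8): total = 1010.8
  α (9, 9): total = 1053.8
  β (11, 2): total = 960.6
Minimum is at β with total 960.6 mi.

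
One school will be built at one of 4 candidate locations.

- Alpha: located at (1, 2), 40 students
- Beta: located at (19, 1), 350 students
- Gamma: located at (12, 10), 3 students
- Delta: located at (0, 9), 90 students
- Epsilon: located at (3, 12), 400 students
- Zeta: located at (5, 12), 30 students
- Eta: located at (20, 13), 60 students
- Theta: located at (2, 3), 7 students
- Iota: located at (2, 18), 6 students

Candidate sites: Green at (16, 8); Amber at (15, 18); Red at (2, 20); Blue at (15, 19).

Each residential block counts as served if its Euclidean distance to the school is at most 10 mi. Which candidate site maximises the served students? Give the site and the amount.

Coverage radius r = 10 mi; a point is covered iff (Δx)²+(Δy)² ≤ 10² = 100.
  Green (16, 8): covers {Beta, Gamma, Eta} → 413
  Amber (15, 18): covers {Gamma, Eta} → 63
  Red (2, 20): covers {Epsilon, Zeta, Iota} → 436
  Blue (15, 19): covers {Gamma, Eta} → 63
Maximum coverage at Red: 436 students.

Red, covering 436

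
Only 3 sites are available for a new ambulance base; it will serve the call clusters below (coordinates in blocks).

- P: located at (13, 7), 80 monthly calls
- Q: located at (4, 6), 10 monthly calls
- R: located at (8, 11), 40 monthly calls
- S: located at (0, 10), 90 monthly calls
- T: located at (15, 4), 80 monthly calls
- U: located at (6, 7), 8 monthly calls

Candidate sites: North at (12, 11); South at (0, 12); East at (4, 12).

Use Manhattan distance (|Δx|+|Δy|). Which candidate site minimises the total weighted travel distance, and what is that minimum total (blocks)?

North, total 2740 blocks

Total weighted distance at each candidate:
  North (12, 11): total = 2740
  South (0, 12): total = 4008
  East (4, 12): total = 3496
Minimum is at North with total 2740 blocks.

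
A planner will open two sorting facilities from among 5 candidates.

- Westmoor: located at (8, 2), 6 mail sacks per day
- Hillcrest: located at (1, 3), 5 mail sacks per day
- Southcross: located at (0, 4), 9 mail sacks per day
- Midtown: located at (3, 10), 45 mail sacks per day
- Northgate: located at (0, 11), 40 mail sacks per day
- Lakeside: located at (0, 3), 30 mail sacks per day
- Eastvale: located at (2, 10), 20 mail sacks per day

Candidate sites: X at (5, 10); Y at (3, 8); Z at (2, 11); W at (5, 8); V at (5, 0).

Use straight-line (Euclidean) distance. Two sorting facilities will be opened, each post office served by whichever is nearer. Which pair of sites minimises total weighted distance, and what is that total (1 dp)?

{Z, V}, total 442.8

Evaluate every pair (each demand assigned to the nearer of the two):
  {Z, V}: total = 442.8
  {Y, Z}: total = 457.4
  {Z, W}: total = 505.7
  {X, Z}: total = 568.1
  {Y, V}: total = 571.0
  {Y, W}: total = 591.5
  {X, Y}: total = 598.1
  {X, V}: total = 633.2
  {X, W}: total = 696.0
  {W, V}: total = 711.8
Best pair: {Z, V} with total 442.8.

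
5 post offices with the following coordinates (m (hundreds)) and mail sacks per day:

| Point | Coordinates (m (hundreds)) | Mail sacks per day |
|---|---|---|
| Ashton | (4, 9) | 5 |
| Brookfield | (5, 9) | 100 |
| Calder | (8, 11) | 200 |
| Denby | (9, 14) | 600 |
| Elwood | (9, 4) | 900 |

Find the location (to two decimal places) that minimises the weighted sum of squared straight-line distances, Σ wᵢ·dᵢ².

The minimiser of Σwᵢ‖p−pᵢ‖² is the weighted centroid p* = (Σwᵢpᵢ)/(Σwᵢ).
Σwᵢ = 1805.
Σwᵢxᵢ = 5·4 + 100·5 + 200·8 + 600·9 + 900·9 = 15620.
Σwᵢyᵢ = 5·9 + 100·9 + 200·11 + 600·14 + 900·4 = 15145.
x* = 15620/1805 = 8.65, y* = 15145/1805 = 8.39.

(8.65, 8.39)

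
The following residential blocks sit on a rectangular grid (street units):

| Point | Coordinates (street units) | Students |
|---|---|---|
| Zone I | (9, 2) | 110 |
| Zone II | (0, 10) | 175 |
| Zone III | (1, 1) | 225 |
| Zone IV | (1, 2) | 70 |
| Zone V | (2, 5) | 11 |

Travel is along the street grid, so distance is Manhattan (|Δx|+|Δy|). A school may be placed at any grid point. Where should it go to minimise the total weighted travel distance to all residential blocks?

Manhattan distance separates: Σwᵢ(|x−xᵢ|+|y−yᵢ|) = Σwᵢ|x−xᵢ| + Σwᵢ|y−yᵢ|, so x and y are optimised independently as 1-D weighted medians.
Total weight W = 591; half = 295.5.
x-coordinate, sorted with cumulative weight:
  x=0 (Zone II, w=175) cum 175
  x=1 (Zone III, w=225) cum 400  ← median
  x=1 (Zone IV, w=70) cum 470
  x=2 (Zone V, w=11) cum 481
  x=9 (Zone I, w=110) cum 591
⇒ x* = 1
y-coordinate, sorted with cumulative weight:
  y=1 (Zone III, w=225) cum 225
  y=2 (Zone I, w=110) cum 335  ← median
  y=2 (Zone IV, w=70) cum 405
  y=5 (Zone V, w=11) cum 416
  y=10 (Zone II, w=175) cum 591
⇒ y* = 2

(1, 2)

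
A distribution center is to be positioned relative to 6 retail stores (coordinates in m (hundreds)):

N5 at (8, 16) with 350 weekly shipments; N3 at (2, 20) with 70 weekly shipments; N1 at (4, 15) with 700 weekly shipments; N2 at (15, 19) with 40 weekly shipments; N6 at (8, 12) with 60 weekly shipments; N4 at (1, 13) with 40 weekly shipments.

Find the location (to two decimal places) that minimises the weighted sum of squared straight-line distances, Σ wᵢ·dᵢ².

(5.44, 15.48)

The minimiser of Σwᵢ‖p−pᵢ‖² is the weighted centroid p* = (Σwᵢpᵢ)/(Σwᵢ).
Σwᵢ = 1260.
Σwᵢxᵢ = 350·8 + 70·2 + 700·4 + 40·15 + 60·8 + 40·1 = 6860.
Σwᵢyᵢ = 350·16 + 70·20 + 700·15 + 40·19 + 60·12 + 40·13 = 19500.
x* = 6860/1260 = 5.44, y* = 19500/1260 = 15.48.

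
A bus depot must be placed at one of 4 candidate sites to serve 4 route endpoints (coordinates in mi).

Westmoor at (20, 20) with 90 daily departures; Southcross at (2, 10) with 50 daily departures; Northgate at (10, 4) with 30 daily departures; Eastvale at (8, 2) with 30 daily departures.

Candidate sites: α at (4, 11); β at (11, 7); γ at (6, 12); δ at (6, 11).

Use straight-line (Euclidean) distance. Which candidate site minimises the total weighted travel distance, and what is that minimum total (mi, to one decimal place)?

Total weighted distance at each candidate:
  α (4, 11): total = 2336.0
  β (11, 7): total = 2167.2
  γ (6, 12): total = 2249.1
  δ (6, 11): total = 2222.5
Minimum is at β with total 2167.2 mi.

β, total 2167.2 mi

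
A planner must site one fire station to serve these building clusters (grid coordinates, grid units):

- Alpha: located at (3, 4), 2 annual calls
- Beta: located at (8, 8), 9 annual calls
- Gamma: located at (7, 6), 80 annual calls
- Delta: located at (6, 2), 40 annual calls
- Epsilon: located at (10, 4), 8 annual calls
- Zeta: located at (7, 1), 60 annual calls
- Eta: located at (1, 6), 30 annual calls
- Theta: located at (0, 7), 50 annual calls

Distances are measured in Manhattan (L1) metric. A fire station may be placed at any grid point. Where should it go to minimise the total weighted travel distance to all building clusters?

(7, 6)

Manhattan distance separates: Σwᵢ(|x−xᵢ|+|y−yᵢ|) = Σwᵢ|x−xᵢ| + Σwᵢ|y−yᵢ|, so x and y are optimised independently as 1-D weighted medians.
Total weight W = 279; half = 139.5.
x-coordinate, sorted with cumulative weight:
  x=0 (Theta, w=50) cum 50
  x=1 (Eta, w=30) cum 80
  x=3 (Alpha, w=2) cum 82
  x=6 (Delta, w=40) cum 122
  x=7 (Gamma, w=80) cum 202  ← median
  x=7 (Zeta, w=60) cum 262
  x=8 (Beta, w=9) cum 271
  x=10 (Epsilon, w=8) cum 279
⇒ x* = 7
y-coordinate, sorted with cumulative weight:
  y=1 (Zeta, w=60) cum 60
  y=2 (Delta, w=40) cum 100
  y=4 (Alpha, w=2) cum 102
  y=4 (Epsilon, w=8) cum 110
  y=6 (Gamma, w=80) cum 190  ← median
  y=6 (Eta, w=30) cum 220
  y=7 (Theta, w=50) cum 270
  y=8 (Beta, w=9) cum 279
⇒ y* = 6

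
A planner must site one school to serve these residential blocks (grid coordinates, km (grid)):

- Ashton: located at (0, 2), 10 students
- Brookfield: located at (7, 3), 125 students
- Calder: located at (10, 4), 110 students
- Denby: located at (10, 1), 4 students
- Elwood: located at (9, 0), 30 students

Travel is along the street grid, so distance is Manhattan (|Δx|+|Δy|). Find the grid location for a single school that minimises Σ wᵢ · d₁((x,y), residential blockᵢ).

Manhattan distance separates: Σwᵢ(|x−xᵢ|+|y−yᵢ|) = Σwᵢ|x−xᵢ| + Σwᵢ|y−yᵢ|, so x and y are optimised independently as 1-D weighted medians.
Total weight W = 279; half = 139.5.
x-coordinate, sorted with cumulative weight:
  x=0 (Ashton, w=10) cum 10
  x=7 (Brookfield, w=125) cum 135
  x=9 (Elwood, w=30) cum 165  ← median
  x=10 (Calder, w=110) cum 275
  x=10 (Denby, w=4) cum 279
⇒ x* = 9
y-coordinate, sorted with cumulative weight:
  y=0 (Elwood, w=30) cum 30
  y=1 (Denby, w=4) cum 34
  y=2 (Ashton, w=10) cum 44
  y=3 (Brookfield, w=125) cum 169  ← median
  y=4 (Calder, w=110) cum 279
⇒ y* = 3

(9, 3)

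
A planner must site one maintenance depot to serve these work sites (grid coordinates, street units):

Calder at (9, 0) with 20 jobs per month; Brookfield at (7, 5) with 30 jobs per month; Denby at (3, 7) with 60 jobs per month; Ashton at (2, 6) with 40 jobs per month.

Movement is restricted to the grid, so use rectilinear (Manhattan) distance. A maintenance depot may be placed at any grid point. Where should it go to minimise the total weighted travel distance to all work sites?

(3, 6)

Manhattan distance separates: Σwᵢ(|x−xᵢ|+|y−yᵢ|) = Σwᵢ|x−xᵢ| + Σwᵢ|y−yᵢ|, so x and y are optimised independently as 1-D weighted medians.
Total weight W = 150; half = 75.
x-coordinate, sorted with cumulative weight:
  x=2 (Ashton, w=40) cum 40
  x=3 (Denby, w=60) cum 100  ← median
  x=7 (Brookfield, w=30) cum 130
  x=9 (Calder, w=20) cum 150
⇒ x* = 3
y-coordinate, sorted with cumulative weight:
  y=0 (Calder, w=20) cum 20
  y=5 (Brookfield, w=30) cum 50
  y=6 (Ashton, w=40) cum 90  ← median
  y=7 (Denby, w=60) cum 150
⇒ y* = 6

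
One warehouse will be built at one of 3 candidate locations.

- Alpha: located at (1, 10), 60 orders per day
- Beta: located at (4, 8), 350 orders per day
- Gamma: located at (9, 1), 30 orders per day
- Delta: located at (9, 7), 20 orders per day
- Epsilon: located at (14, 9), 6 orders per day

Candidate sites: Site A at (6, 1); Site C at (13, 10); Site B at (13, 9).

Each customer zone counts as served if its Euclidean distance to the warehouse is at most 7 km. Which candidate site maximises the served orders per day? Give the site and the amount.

Site A, covering 50

Coverage radius r = 7 km; a point is covered iff (Δx)²+(Δy)² ≤ 7² = 49.
  Site A (6, 1): covers {Gamma, Delta} → 50
  Site C (13, 10): covers {Delta, Epsilon} → 26
  Site B (13, 9): covers {Delta, Epsilon} → 26
Maximum coverage at Site A: 50 orders per day.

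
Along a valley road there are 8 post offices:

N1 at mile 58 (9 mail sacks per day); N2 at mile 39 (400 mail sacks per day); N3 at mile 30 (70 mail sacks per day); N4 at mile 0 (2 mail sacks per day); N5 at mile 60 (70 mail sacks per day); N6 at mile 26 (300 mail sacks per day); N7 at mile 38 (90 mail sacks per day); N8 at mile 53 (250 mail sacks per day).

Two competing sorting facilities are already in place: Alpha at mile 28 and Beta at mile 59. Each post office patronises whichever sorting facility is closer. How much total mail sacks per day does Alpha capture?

The indifferent point is the midpoint (28+59)/2 = 43.5; post offices left of it (closer to Alpha at 28) go to Alpha, those right go to Beta.
  N4 at 0 (w=2) → Alpha
  N6 at 26 (w=300) → Alpha
  N3 at 30 (w=70) → Alpha
  N7 at 38 (w=90) → Alpha
  N2 at 39 (w=400) → Alpha
  N8 at 53 (w=250) → Beta
  N1 at 58 (w=9) → Beta
  N5 at 60 (w=70) → Beta
Alpha captures 862; Beta captures 329.

862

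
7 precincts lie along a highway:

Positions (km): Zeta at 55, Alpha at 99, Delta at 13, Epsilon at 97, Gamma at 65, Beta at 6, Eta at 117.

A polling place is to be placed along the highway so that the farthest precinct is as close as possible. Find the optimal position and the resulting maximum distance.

location 61.5, max distance 55.5

The 1-center on a line is the midpoint of the two extreme points: leftmost at 6, rightmost at 117.
Optimal location = (6 + 117)/2 = 61.5; maximum distance = (117 − 6)/2 = 55.5.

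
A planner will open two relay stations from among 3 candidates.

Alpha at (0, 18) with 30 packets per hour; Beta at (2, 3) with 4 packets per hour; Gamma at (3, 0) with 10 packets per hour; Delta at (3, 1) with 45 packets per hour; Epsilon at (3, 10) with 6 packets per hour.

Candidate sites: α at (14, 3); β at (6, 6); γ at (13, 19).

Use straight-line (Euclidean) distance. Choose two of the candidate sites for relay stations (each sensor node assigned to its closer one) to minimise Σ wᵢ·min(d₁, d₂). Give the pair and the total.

Evaluate every pair (each demand assigned to the nearer of the two):
  {β, γ}: total = 770.6
  {α, β}: total = 782.0
  {α, γ}: total = 1134.5
Best pair: {β, γ} with total 770.6.

{β, γ}, total 770.6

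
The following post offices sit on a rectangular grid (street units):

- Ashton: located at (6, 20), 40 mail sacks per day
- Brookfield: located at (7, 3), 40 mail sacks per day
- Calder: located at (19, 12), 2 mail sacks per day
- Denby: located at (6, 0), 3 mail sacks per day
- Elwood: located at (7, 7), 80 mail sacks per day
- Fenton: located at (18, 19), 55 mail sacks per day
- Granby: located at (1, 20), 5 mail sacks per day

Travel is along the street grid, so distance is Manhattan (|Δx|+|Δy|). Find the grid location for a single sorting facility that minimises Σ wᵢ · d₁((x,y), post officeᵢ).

Manhattan distance separates: Σwᵢ(|x−xᵢ|+|y−yᵢ|) = Σwᵢ|x−xᵢ| + Σwᵢ|y−yᵢ|, so x and y are optimised independently as 1-D weighted medians.
Total weight W = 225; half = 112.5.
x-coordinate, sorted with cumulative weight:
  x=1 (Granby, w=5) cum 5
  x=6 (Ashton, w=40) cum 45
  x=6 (Denby, w=3) cum 48
  x=7 (Brookfield, w=40) cum 88
  x=7 (Elwood, w=80) cum 168  ← median
  x=18 (Fenton, w=55) cum 223
  x=19 (Calder, w=2) cum 225
⇒ x* = 7
y-coordinate, sorted with cumulative weight:
  y=0 (Denby, w=3) cum 3
  y=3 (Brookfield, w=40) cum 43
  y=7 (Elwood, w=80) cum 123  ← median
  y=12 (Calder, w=2) cum 125
  y=19 (Fenton, w=55) cum 180
  y=20 (Ashton, w=40) cum 220
  y=20 (Granby, w=5) cum 225
⇒ y* = 7

(7, 7)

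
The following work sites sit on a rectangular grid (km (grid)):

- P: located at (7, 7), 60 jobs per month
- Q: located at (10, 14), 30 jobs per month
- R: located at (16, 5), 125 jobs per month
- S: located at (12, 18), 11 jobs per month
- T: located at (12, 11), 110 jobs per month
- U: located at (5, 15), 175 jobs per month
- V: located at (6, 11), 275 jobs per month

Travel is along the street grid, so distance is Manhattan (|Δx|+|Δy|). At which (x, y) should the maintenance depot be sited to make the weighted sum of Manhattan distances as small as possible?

(6, 11)

Manhattan distance separates: Σwᵢ(|x−xᵢ|+|y−yᵢ|) = Σwᵢ|x−xᵢ| + Σwᵢ|y−yᵢ|, so x and y are optimised independently as 1-D weighted medians.
Total weight W = 786; half = 393.
x-coordinate, sorted with cumulative weight:
  x=5 (U, w=175) cum 175
  x=6 (V, w=275) cum 450  ← median
  x=7 (P, w=60) cum 510
  x=10 (Q, w=30) cum 540
  x=12 (S, w=11) cum 551
  x=12 (T, w=110) cum 661
  x=16 (R, w=125) cum 786
⇒ x* = 6
y-coordinate, sorted with cumulative weight:
  y=5 (R, w=125) cum 125
  y=7 (P, w=60) cum 185
  y=11 (T, w=110) cum 295
  y=11 (V, w=275) cum 570  ← median
  y=14 (Q, w=30) cum 600
  y=15 (U, w=175) cum 775
  y=18 (S, w=11) cum 786
⇒ y* = 11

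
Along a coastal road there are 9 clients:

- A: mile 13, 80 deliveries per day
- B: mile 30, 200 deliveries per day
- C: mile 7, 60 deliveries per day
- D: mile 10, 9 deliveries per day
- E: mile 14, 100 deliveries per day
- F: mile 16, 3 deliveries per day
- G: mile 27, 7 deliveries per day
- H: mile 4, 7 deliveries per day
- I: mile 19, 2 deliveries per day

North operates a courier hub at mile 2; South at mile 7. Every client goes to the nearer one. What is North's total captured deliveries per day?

7

The indifferent point is the midpoint (2+7)/2 = 4.5; clients left of it (closer to North at 2) go to North, those right go to South.
  H at 4 (w=7) → North
  C at 7 (w=60) → South
  D at 10 (w=9) → South
  A at 13 (w=80) → South
  E at 14 (w=100) → South
  F at 16 (w=3) → South
  I at 19 (w=2) → South
  G at 27 (w=7) → South
  B at 30 (w=200) → South
North captures 7; South captures 461.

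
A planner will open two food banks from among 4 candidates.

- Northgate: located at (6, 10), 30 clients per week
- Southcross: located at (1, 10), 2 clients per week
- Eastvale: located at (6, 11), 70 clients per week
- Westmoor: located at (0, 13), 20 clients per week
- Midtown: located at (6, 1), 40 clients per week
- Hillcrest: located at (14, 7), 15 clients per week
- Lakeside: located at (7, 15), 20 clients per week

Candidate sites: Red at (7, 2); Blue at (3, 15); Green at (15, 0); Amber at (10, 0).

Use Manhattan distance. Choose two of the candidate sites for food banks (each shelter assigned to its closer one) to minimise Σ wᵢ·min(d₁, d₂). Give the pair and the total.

{Red, Blue}, total 1184

Evaluate every pair (each demand assigned to the nearer of the two):
  {Red, Blue}: total = 1184
  {Blue, Amber}: total = 1289
  {Blue, Green}: total = 1444
  {Red, Green}: total = 1818
  {Red, Amber}: total = 1863
  {Green, Amber}: total = 2648
Best pair: {Red, Blue} with total 1184.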